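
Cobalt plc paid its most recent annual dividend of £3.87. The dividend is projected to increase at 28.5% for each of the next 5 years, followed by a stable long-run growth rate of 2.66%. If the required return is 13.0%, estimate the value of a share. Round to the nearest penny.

£101.99

Two-stage DDM. Project D₁…D_5 at 0.285, terminal growth 0.0266, discount at r = 0.13.
D_1 = 4.9729
D_2 = 6.3902
D_3 = 8.2115
D_4 = 10.5517
D_5 = 13.5590
Terminal value at t=5: TV = D_6/(r−g) = 13.9196/(0.13−0.0266) = 134.6193
P₀ = 4.9729/(1+0.13)^1 + 6.3902/(1+0.13)^2 + 8.2115/(1+0.13)^3 + 10.5517/(1+0.13)^4 + 13.5590/(1+0.13)^5 + 134.6193/(1+0.13)^5 = 101.9931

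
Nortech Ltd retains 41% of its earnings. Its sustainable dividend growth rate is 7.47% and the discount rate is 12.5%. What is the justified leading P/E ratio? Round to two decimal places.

11.73

Payout ratio b = 1 − 0.41 = 0.59.
Justified leading P/E = b/(r−g) = 0.59/(0.125−0.0747) = 11.7296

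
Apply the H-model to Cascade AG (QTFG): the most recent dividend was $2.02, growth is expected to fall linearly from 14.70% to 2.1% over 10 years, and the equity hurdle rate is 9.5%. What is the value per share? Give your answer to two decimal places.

H-model: P₀ = D₀[(1+g_L) + H(g_S−g_L)]/(r−g_L), with H = 10/2 = 5.
P₀ = 2.02 × [(1+0.021) + 5×(0.147−0.021)] / (0.095−0.021)
   = 2.02 × 1.6510 / 0.074 = 45.0678

$45.07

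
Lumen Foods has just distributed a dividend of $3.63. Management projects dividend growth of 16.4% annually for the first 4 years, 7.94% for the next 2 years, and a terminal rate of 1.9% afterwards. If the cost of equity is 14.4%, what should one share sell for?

Three-stage DDM. Project D₁…D_6; terminal Gordon value at t=6 with g = 0.019; discount at r = 0.144.
D_1 = 4.2253
D_2 = 4.9183
D_3 = 5.7249
D_4 = 6.6637
D_5 = 7.1928
D_6 = 7.7640
TV_6 = 7.9115/(0.144−0.019) = 63.2918
P₀ = Σ Dₜ/(1+r)ᵗ + TV_6/(1+r)^6 = 50.5355

$50.54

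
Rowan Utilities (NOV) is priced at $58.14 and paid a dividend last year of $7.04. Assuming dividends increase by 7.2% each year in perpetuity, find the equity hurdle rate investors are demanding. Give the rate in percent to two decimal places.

Rearranging the constant-growth DDM: r = D₁/P₀ + g.
D₁ = 7.04 × (1 + 0.072) = 7.5469.
r = 7.5469 / 58.14 + 0.072 = 0.12981 + 0.072 = 0.20181

20.18%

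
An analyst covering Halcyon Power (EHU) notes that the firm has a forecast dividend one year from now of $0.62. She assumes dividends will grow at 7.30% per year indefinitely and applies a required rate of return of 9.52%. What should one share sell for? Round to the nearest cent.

Gordon growth model: P₀ = D₁/(r − g), with D₁ = 0.62 given directly.
P₀ = 0.6200 / (0.0952 − 0.073) = 0.6200 / 0.0222 = 27.9279

$27.93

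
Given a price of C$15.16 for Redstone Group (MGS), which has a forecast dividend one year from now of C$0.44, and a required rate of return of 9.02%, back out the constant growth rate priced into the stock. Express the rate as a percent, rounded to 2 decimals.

From P₀ = D₁/(r − g), the implied growth is g = r − D₁/P₀.
g = 0.0902 − 0.44/15.16 = 0.0902 − 0.02902 = 0.06118

6.12%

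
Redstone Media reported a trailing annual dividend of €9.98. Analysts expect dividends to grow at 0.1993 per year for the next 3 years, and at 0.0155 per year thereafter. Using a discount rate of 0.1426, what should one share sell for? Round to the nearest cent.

€125.22

Two-stage DDM. Project D₁…D_3 at 0.1993, terminal growth 0.0155, discount at r = 0.1426.
D_1 = 11.9690
D_2 = 14.3544
D_3 = 17.2153
Terminal value at t=3: TV = D_4/(r−g) = 17.4821/(0.1426−0.0155) = 137.5461
P₀ = 11.9690/(1+0.1426)^1 + 14.3544/(1+0.1426)^2 + 17.2153/(1+0.1426)^3 + 137.5461/(1+0.1426)^3 = 125.2184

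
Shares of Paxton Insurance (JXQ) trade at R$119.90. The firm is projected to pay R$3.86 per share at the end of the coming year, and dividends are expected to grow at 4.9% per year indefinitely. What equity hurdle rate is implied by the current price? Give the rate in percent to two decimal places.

Rearranging the constant-growth DDM: r = D₁/P₀ + g.
r = 3.8600 / 119.90 + 0.049 = 0.03219 + 0.049 = 0.08119

8.12%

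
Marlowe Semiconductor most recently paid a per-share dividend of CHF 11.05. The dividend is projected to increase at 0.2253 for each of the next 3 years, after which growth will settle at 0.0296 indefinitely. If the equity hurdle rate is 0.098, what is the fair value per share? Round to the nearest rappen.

Two-stage DDM. Project D₁…D_3 at 0.2253, terminal growth 0.0296, discount at r = 0.098.
D_1 = 13.5396
D_2 = 16.5900
D_3 = 20.3278
Terminal value at t=3: TV = D_4/(r−g) = 20.9295/(0.098−0.0296) = 305.9863
P₀ = 13.5396/(1+0.098)^1 + 16.5900/(1+0.098)^2 + 20.3278/(1+0.098)^3 + 305.9863/(1+0.098)^3 = 272.5986

CHF 272.60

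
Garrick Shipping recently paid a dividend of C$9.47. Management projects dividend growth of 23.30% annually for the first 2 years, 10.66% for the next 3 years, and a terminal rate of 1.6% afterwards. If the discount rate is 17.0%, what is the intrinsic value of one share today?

Three-stage DDM. Project D₁…D_5; terminal Gordon value at t=5 with g = 0.016; discount at r = 0.17.
D_1 = 11.6765
D_2 = 14.3971
D_3 = 15.9319
D_4 = 17.6302
D_5 = 19.5096
TV_5 = 19.8217/(0.17−0.016) = 128.7126
P₀ = Σ Dₜ/(1+r)ᵗ + TV_5/(1+r)^5 = 107.4588

C$107.46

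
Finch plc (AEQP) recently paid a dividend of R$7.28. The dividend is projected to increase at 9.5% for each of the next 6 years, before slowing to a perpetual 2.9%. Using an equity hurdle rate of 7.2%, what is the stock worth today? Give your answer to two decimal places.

R$244.96

Two-stage DDM. Project D₁…D_6 at 0.095, terminal growth 0.029, discount at r = 0.072.
D_1 = 7.9716
D_2 = 8.7289
D_3 = 9.5581
D_4 = 10.4662
D_5 = 11.4605
D_6 = 12.5492
Terminal value at t=6: TV = D_7/(r−g) = 12.9131/(0.072−0.029) = 300.3053
P₀ = 7.9716/(1+0.072)^1 + 8.7289/(1+0.072)^2 + 9.5581/(1+0.072)^3 + 10.4662/(1+0.072)^4 + 11.4605/(1+0.072)^5 + 12.5492/(1+0.072)^6 + 300.3053/(1+0.072)^6 = 244.9565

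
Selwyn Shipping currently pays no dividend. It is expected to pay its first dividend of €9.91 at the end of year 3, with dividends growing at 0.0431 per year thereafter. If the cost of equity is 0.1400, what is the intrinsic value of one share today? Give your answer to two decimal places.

Deferred-dividend DDM. At t=2 the remaining stream is a growing perpetuity with first payment D_3 = 9.91.
V_2 = D_3/(r−g) = 9.91/(0.14−0.0431) = 102.2704
P₀ = V_2/(1+r)^2 = 102.2704/(1+0.14)^2 = 78.6937

€78.69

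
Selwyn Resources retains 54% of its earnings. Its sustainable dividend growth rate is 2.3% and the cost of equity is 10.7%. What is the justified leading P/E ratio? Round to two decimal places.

5.48

Payout ratio b = 1 − 0.54 = 0.46.
Justified leading P/E = b/(r−g) = 0.46/(0.107−0.023) = 5.4762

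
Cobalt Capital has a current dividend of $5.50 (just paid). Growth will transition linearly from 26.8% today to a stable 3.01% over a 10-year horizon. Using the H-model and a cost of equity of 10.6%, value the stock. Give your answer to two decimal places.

$160.84

H-model: P₀ = D₀[(1+g_L) + H(g_S−g_L)]/(r−g_L), with H = 10/2 = 5.
P₀ = 5.50 × [(1+0.0301) + 5×(0.268−0.0301)] / (0.106−0.0301)
   = 5.50 × 2.2196 / 0.0759 = 160.8406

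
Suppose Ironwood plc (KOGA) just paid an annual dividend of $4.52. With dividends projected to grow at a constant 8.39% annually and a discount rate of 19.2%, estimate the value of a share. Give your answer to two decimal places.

$45.32

Gordon growth model: P₀ = D₁/(r − g). D₁ = 4.52 × (1 + 0.0839) = 4.8992.
P₀ = 4.8992 / (0.192 − 0.0839) = 4.8992 / 0.1081 = 45.3213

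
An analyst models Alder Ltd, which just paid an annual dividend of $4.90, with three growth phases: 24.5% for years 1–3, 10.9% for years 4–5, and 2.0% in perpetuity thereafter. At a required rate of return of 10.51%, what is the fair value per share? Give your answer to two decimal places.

$117.41

Three-stage DDM. Project D₁…D_5; terminal Gordon value at t=5 with g = 0.02; discount at r = 0.1051.
D_1 = 6.1005
D_2 = 7.5951
D_3 = 9.4559
D_4 = 10.4866
D_5 = 11.6297
TV_5 = 11.8623/(0.1051−0.02) = 139.3920
P₀ = Σ Dₜ/(1+r)ᵗ + TV_5/(1+r)^5 = 117.4058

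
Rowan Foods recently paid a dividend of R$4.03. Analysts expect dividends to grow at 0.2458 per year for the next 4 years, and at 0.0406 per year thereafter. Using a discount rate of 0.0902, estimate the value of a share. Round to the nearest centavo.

R$166.92

Two-stage DDM. Project D₁…D_4 at 0.2458, terminal growth 0.0406, discount at r = 0.0902.
D_1 = 5.0206
D_2 = 6.2546
D_3 = 7.7920
D_4 = 9.7073
Terminal value at t=4: TV = D_5/(r−g) = 10.1014/(0.0902−0.0406) = 203.6575
P₀ = 5.0206/(1+0.0902)^1 + 6.2546/(1+0.0902)^2 + 7.7920/(1+0.0902)^3 + 9.7073/(1+0.0902)^4 + 203.6575/(1+0.0902)^4 = 166.9234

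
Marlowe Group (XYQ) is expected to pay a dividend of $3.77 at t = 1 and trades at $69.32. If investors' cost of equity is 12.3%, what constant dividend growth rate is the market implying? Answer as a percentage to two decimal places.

6.86%

From P₀ = D₁/(r − g), the implied growth is g = r − D₁/P₀.
g = 0.123 − 3.77/69.32 = 0.123 − 0.05439 = 0.06861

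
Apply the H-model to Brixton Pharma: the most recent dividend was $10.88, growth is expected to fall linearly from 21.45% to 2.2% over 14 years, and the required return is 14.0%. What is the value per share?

$218.48

H-model: P₀ = D₀[(1+g_L) + H(g_S−g_L)]/(r−g_L), with H = 14/2 = 7.
P₀ = 10.88 × [(1+0.022) + 7×(0.2145−0.022)] / (0.14−0.022)
   = 10.88 × 2.3695 / 0.118 = 218.4759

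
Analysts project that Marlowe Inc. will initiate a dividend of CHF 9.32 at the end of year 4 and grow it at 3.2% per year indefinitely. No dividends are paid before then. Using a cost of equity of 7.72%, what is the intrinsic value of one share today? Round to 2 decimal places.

CHF 164.96

Deferred-dividend DDM. At t=3 the remaining stream is a growing perpetuity with first payment D_4 = 9.32.
V_3 = D_4/(r−g) = 9.32/(0.0772−0.032) = 206.1947
P₀ = V_3/(1+r)^3 = 206.1947/(1+0.0772)^3 = 164.9637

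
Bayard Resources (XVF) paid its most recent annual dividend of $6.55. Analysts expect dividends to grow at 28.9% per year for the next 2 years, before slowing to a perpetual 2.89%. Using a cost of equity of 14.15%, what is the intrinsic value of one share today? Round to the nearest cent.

Two-stage DDM. Project D₁…D_2 at 0.289, terminal growth 0.0289, discount at r = 0.1415.
D_1 = 8.4429
D_2 = 10.8830
Terminal value at t=2: TV = D_3/(r−g) = 11.1975/(0.1415−0.0289) = 99.4448
P₀ = 8.4429/(1+0.1415)^1 + 10.8830/(1+0.1415)^2 + 99.4448/(1+0.1415)^2 = 92.0670

$92.07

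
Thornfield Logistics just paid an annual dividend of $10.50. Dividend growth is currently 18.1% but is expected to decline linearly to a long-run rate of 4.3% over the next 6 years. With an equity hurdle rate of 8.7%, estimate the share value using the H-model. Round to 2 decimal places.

$347.69

H-model: P₀ = D₀[(1+g_L) + H(g_S−g_L)]/(r−g_L), with H = 6/2 = 3.
P₀ = 10.50 × [(1+0.043) + 3×(0.181−0.043)] / (0.087−0.043)
   = 10.50 × 1.4570 / 0.044 = 347.6932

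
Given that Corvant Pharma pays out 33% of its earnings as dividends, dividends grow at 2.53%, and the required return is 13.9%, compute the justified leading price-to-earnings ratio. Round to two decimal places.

2.90

Justified leading P/E = b/(r−g) = 0.33/(0.139−0.0253) = 2.9024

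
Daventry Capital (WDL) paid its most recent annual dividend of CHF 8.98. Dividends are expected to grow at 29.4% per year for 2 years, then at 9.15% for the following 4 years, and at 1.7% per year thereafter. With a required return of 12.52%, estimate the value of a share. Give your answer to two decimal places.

Three-stage DDM. Project D₁…D_6; terminal Gordon value at t=6 with g = 0.017; discount at r = 0.1252.
D_1 = 11.6201
D_2 = 15.0364
D_3 = 16.4123
D_4 = 17.9140
D_5 = 19.5531
D_6 = 21.3422
TV_6 = 21.7051/(0.1252−0.017) = 200.6012
P₀ = Σ Dₜ/(1+r)ᵗ + TV_6/(1+r)^6 = 165.1023

CHF 165.10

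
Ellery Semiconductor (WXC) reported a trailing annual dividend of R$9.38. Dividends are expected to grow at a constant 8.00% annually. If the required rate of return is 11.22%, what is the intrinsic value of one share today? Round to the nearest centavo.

Gordon growth model: P₀ = D₁/(r − g). D₁ = 9.38 × (1 + 0.08) = 10.1304.
P₀ = 10.1304 / (0.1122 − 0.08) = 10.1304 / 0.0322 = 314.6087

R$314.61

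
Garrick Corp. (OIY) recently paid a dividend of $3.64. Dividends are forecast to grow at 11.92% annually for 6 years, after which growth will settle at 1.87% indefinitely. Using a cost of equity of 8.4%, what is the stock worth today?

$93.25

Two-stage DDM. Project D₁…D_6 at 0.1192, terminal growth 0.0187, discount at r = 0.084.
D_1 = 4.0739
D_2 = 4.5595
D_3 = 5.1030
D_4 = 5.7113
D_5 = 6.3920
D_6 = 7.1540
Terminal value at t=6: TV = D_7/(r−g) = 7.2878/(0.084−0.0187) = 111.6042
P₀ = 4.0739/(1+0.084)^1 + 4.5595/(1+0.084)^2 + 5.1030/(1+0.084)^3 + 5.7113/(1+0.084)^4 + 6.3920/(1+0.084)^5 + 7.1540/(1+0.084)^6 + 111.6042/(1+0.084)^6 = 93.2478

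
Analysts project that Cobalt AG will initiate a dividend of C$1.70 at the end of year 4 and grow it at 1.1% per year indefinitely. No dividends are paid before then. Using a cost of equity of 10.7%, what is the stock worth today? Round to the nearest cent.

C$13.05

Deferred-dividend DDM. At t=3 the remaining stream is a growing perpetuity with first payment D_4 = 1.70.
V_3 = D_4/(r−g) = 1.70/(0.107−0.011) = 17.7083
P₀ = V_3/(1+r)^3 = 17.7083/(1+0.107)^3 = 13.0537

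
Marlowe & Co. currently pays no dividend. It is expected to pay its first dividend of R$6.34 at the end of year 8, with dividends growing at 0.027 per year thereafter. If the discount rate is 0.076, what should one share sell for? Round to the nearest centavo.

Deferred-dividend DDM. At t=7 the remaining stream is a growing perpetuity with first payment D_8 = 6.34.
V_7 = D_8/(r−g) = 6.34/(0.076−0.027) = 129.3878
P₀ = V_7/(1+r)^7 = 129.3878/(1+0.076)^7 = 77.4832

R$77.48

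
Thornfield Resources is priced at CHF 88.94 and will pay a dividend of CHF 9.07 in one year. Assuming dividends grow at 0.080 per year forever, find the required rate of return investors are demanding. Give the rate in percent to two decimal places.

Rearranging the constant-growth DDM: r = D₁/P₀ + g.
r = 9.0700 / 88.94 + 0.08 = 0.10198 + 0.08 = 0.18198

18.20%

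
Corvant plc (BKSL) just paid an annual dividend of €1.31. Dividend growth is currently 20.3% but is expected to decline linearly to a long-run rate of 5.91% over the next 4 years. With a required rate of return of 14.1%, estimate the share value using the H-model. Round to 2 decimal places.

€21.54

H-model: P₀ = D₀[(1+g_L) + H(g_S−g_L)]/(r−g_L), with H = 4/2 = 2.
P₀ = 1.31 × [(1+0.0591) + 2×(0.203−0.0591)] / (0.141−0.0591)
   = 1.31 × 1.3469 / 0.0819 = 21.5438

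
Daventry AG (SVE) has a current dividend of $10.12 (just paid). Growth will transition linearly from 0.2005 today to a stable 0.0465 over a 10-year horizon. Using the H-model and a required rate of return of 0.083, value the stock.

$503.64

H-model: P₀ = D₀[(1+g_L) + H(g_S−g_L)]/(r−g_L), with H = 10/2 = 5.
P₀ = 10.12 × [(1+0.0465) + 5×(0.2005−0.0465)] / (0.083−0.0465)
   = 10.12 × 1.8165 / 0.0365 = 503.6433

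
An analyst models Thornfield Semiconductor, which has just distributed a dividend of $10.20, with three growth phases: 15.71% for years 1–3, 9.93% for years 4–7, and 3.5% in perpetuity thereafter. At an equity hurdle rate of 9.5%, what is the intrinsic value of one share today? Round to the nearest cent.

Three-stage DDM. Project D₁…D_7; terminal Gordon value at t=7 with g = 0.035; discount at r = 0.095.
D_1 = 11.8024
D_2 = 13.6566
D_3 = 15.8020
D_4 = 17.3712
D_5 = 19.0961
D_6 = 20.9924
D_7 = 23.0769
TV_7 = 23.8846/(0.095−0.035) = 398.0768
P₀ = Σ Dₜ/(1+r)ᵗ + TV_7/(1+r)^7 = 293.7169

$293.72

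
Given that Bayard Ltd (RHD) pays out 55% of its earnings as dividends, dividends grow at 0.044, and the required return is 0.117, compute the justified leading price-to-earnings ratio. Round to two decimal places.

Justified leading P/E = b/(r−g) = 0.55/(0.117−0.044) = 7.5342

7.53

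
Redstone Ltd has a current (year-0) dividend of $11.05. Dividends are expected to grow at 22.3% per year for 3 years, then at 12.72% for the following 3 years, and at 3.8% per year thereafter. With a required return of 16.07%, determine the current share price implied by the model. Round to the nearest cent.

Three-stage DDM. Project D₁…D_6; terminal Gordon value at t=6 with g = 0.038; discount at r = 0.1607.
D_1 = 13.5142
D_2 = 16.5278
D_3 = 20.2135
D_4 = 22.7847
D_5 = 25.6829
D_6 = 28.9497
TV_6 = 30.0498/(0.1607−0.038) = 244.9048
P₀ = Σ Dₜ/(1+r)ᵗ + TV_6/(1+r)^6 = 173.5776

$173.58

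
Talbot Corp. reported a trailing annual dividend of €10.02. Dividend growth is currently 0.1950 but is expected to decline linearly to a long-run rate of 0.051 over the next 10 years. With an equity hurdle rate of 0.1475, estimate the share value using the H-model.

H-model: P₀ = D₀[(1+g_L) + H(g_S−g_L)]/(r−g_L), with H = 10/2 = 5.
P₀ = 10.02 × [(1+0.051) + 5×(0.195−0.051)] / (0.1475−0.051)
   = 10.02 × 1.7710 / 0.0965 = 183.8904

€183.89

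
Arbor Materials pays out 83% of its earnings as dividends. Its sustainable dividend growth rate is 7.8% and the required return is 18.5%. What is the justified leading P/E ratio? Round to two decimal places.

7.76

Justified leading P/E = b/(r−g) = 0.83/(0.185−0.078) = 7.7570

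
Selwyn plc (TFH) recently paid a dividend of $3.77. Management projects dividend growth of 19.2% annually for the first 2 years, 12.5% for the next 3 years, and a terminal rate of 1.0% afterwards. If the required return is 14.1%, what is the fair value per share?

$50.46

Three-stage DDM. Project D₁…D_5; terminal Gordon value at t=5 with g = 0.01; discount at r = 0.141.
D_1 = 4.4938
D_2 = 5.3567
D_3 = 6.0262
D_4 = 6.7795
D_5 = 7.6270
TV_5 = 7.7032/(0.141−0.01) = 58.8033
P₀ = Σ Dₜ/(1+r)ᵗ + TV_5/(1+r)^5 = 50.4607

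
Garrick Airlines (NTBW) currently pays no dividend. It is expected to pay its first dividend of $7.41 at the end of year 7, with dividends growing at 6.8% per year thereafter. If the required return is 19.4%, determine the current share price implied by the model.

$20.30

Deferred-dividend DDM. At t=6 the remaining stream is a growing perpetuity with first payment D_7 = 7.41.
V_6 = D_7/(r−g) = 7.41/(0.194−0.068) = 58.8095
P₀ = V_6/(1+r)^6 = 58.8095/(1+0.194)^6 = 20.2965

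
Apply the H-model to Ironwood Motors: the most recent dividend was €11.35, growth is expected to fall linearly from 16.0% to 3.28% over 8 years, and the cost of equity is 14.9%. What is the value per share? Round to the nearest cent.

H-model: P₀ = D₀[(1+g_L) + H(g_S−g_L)]/(r−g_L), with H = 8/2 = 4.
P₀ = 11.35 × [(1+0.0328) + 4×(0.16−0.0328)] / (0.149−0.0328)
   = 11.35 × 1.5416 / 0.1162 = 150.5780

€150.58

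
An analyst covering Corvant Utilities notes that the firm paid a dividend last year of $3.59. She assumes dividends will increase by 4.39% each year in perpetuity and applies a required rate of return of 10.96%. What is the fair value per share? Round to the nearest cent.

Gordon growth model: P₀ = D₁/(r − g). D₁ = 3.59 × (1 + 0.0439) = 3.7476.
P₀ = 3.7476 / (0.1096 − 0.0439) = 3.7476 / 0.0657 = 57.0411

$57.04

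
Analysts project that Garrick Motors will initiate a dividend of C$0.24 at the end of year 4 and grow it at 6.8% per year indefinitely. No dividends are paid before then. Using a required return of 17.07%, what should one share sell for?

Deferred-dividend DDM. At t=3 the remaining stream is a growing perpetuity with first payment D_4 = 0.24.
V_3 = D_4/(r−g) = 0.24/(0.1707−0.068) = 2.3369
P₀ = V_3/(1+r)^3 = 2.3369/(1+0.1707)^3 = 1.4565

C$1.46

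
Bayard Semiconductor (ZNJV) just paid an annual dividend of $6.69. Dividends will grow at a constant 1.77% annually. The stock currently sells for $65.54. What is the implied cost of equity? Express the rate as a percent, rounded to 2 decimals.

12.16%

Rearranging the constant-growth DDM: r = D₁/P₀ + g.
D₁ = 6.69 × (1 + 0.0177) = 6.8084.
r = 6.8084 / 65.54 + 0.0177 = 0.10388 + 0.0177 = 0.12158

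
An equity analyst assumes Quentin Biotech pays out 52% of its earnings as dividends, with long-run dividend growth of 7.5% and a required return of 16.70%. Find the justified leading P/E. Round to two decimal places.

Justified leading P/E = b/(r−g) = 0.52/(0.167−0.075) = 5.6522

5.65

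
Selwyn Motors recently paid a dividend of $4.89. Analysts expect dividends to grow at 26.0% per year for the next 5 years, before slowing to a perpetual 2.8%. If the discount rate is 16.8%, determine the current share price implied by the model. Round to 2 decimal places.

$83.33

Two-stage DDM. Project D₁…D_5 at 0.26, terminal growth 0.028, discount at r = 0.168.
D_1 = 6.1614
D_2 = 7.7634
D_3 = 9.7818
D_4 = 12.3251
D_5 = 15.5296
Terminal value at t=5: TV = D_6/(r−g) = 15.9645/(0.168−0.028) = 114.0320
P₀ = 6.1614/(1+0.168)^1 + 7.7634/(1+0.168)^2 + 9.7818/(1+0.168)^3 + 12.3251/(1+0.168)^4 + 15.5296/(1+0.168)^5 + 114.0320/(1+0.168)^5 = 83.3294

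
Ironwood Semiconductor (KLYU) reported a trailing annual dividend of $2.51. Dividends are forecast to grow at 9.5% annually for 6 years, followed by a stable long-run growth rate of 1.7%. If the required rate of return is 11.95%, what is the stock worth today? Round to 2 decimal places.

$35.76

Two-stage DDM. Project D₁…D_6 at 0.095, terminal growth 0.017, discount at r = 0.1195.
D_1 = 2.7484
D_2 = 3.0096
D_3 = 3.2955
D_4 = 3.6085
D_5 = 3.9513
D_6 = 4.3267
Terminal value at t=6: TV = D_7/(r−g) = 4.4003/(0.1195−0.017) = 42.9295
P₀ = 2.7484/(1+0.1195)^1 + 3.0096/(1+0.1195)^2 + 3.2955/(1+0.1195)^3 + 3.6085/(1+0.1195)^4 + 3.9513/(1+0.1195)^5 + 4.3267/(1+0.1195)^6 + 42.9295/(1+0.1195)^6 = 35.7554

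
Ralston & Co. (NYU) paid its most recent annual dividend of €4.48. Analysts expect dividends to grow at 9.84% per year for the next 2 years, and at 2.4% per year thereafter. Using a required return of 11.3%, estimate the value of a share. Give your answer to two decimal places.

Two-stage DDM. Project D₁…D_2 at 0.0984, terminal growth 0.024, discount at r = 0.113.
D_1 = 4.9208
D_2 = 5.4050
Terminal value at t=2: TV = D_3/(r−g) = 5.5348/(0.113−0.024) = 62.1883
P₀ = 4.9208/(1+0.113)^1 + 5.4050/(1+0.113)^2 + 62.1883/(1+0.113)^2 = 58.9862

€58.99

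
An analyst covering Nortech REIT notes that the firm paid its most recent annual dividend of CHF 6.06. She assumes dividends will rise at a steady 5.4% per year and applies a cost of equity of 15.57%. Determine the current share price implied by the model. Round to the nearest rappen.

Gordon growth model: P₀ = D₁/(r − g). D₁ = 6.06 × (1 + 0.054) = 6.3872.
P₀ = 6.3872 / (0.1557 − 0.054) = 6.3872 / 0.1017 = 62.8047

CHF 62.80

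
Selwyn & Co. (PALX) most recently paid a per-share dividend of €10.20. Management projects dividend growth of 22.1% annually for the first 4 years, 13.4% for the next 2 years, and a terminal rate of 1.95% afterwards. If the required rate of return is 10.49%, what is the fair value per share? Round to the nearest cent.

€275.62

Three-stage DDM. Project D₁…D_6; terminal Gordon value at t=6 with g = 0.0195; discount at r = 0.1049.
D_1 = 12.4542
D_2 = 15.2066
D_3 = 18.5672
D_4 = 22.6706
D_5 = 25.7084
D_6 = 29.1534
TV_6 = 29.7219/(0.1049−0.0195) = 348.0313
P₀ = Σ Dₜ/(1+r)ᵗ + TV_6/(1+r)^6 = 275.6247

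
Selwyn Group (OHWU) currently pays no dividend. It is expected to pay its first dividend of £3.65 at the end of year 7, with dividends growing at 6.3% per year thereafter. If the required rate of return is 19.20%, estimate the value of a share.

£9.86

Deferred-dividend DDM. At t=6 the remaining stream is a growing perpetuity with first payment D_7 = 3.65.
V_6 = D_7/(r−g) = 3.65/(0.192−0.063) = 28.2946
P₀ = V_6/(1+r)^6 = 28.2946/(1+0.192)^6 = 9.8638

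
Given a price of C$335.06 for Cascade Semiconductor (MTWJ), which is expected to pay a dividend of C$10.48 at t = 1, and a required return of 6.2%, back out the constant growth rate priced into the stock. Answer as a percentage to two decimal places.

3.07%

From P₀ = D₁/(r − g), the implied growth is g = r − D₁/P₀.
g = 0.062 − 10.48/335.06 = 0.062 − 0.03128 = 0.03072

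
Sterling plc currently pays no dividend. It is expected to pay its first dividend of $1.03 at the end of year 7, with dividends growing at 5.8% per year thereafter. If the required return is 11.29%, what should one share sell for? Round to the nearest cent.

Deferred-dividend DDM. At t=6 the remaining stream is a growing perpetuity with first payment D_7 = 1.03.
V_6 = D_7/(r−g) = 1.03/(0.1129−0.058) = 18.7614
P₀ = V_6/(1+r)^6 = 18.7614/(1+0.1129)^6 = 9.8748

$9.87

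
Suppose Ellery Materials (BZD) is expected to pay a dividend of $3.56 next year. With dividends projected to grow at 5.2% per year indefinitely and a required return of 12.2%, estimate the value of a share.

Gordon growth model: P₀ = D₁/(r − g), with D₁ = 3.56 given directly.
P₀ = 3.5600 / (0.122 − 0.052) = 3.5600 / 0.07 = 50.8571

$50.86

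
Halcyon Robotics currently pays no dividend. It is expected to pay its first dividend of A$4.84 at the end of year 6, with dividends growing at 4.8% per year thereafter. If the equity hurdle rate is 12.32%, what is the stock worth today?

A$36.00

Deferred-dividend DDM. At t=5 the remaining stream is a growing perpetuity with first payment D_6 = 4.84.
V_5 = D_6/(r−g) = 4.84/(0.1232−0.048) = 64.3617
P₀ = V_5/(1+r)^5 = 64.3617/(1+0.1232)^5 = 36.0033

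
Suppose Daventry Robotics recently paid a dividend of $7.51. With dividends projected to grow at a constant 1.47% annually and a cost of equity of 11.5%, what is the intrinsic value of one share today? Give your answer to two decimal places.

$75.98

Gordon growth model: P₀ = D₁/(r − g). D₁ = 7.51 × (1 + 0.0147) = 7.6204.
P₀ = 7.6204 / (0.115 − 0.0147) = 7.6204 / 0.1003 = 75.9760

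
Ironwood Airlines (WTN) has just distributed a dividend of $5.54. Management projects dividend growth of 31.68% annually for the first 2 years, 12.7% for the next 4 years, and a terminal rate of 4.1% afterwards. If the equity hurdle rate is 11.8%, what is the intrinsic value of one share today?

Three-stage DDM. Project D₁…D_6; terminal Gordon value at t=6 with g = 0.041; discount at r = 0.118.
D_1 = 7.2951
D_2 = 9.6062
D_3 = 10.8261
D_4 = 12.2011
D_5 = 13.7506
D_6 = 15.4969
TV_6 = 16.1323/(0.118−0.041) = 209.5102
P₀ = Σ Dₜ/(1+r)ᵗ + TV_6/(1+r)^6 = 152.8645

$152.86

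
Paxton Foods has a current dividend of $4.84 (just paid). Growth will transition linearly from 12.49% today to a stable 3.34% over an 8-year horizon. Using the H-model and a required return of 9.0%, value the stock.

$119.67

H-model: P₀ = D₀[(1+g_L) + H(g_S−g_L)]/(r−g_L), with H = 8/2 = 4.
P₀ = 4.84 × [(1+0.0334) + 4×(0.1249−0.0334)] / (0.09−0.0334)
   = 4.84 × 1.3994 / 0.0566 = 119.6660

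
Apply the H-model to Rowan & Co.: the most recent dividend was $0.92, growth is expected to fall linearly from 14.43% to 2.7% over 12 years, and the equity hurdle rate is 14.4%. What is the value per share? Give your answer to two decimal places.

H-model: P₀ = D₀[(1+g_L) + H(g_S−g_L)]/(r−g_L), with H = 12/2 = 6.
P₀ = 0.92 × [(1+0.027) + 6×(0.1443−0.027)] / (0.144−0.027)
   = 0.92 × 1.7308 / 0.117 = 13.6097

$13.61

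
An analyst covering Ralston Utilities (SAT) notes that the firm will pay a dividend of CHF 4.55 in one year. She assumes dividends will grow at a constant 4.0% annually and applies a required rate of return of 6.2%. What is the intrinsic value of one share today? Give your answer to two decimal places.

CHF 206.82

Gordon growth model: P₀ = D₁/(r − g), with D₁ = 4.55 given directly.
P₀ = 4.5500 / (0.062 − 0.04) = 4.5500 / 0.022 = 206.8182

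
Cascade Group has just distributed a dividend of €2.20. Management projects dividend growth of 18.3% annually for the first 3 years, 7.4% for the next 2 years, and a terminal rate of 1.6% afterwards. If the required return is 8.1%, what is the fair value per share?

€58.12

Three-stage DDM. Project D₁…D_5; terminal Gordon value at t=5 with g = 0.016; discount at r = 0.081.
D_1 = 2.6026
D_2 = 3.0789
D_3 = 3.6423
D_4 = 3.9118
D_5 = 4.2013
TV_5 = 4.2685/(0.081−0.016) = 65.6698
P₀ = Σ Dₜ/(1+r)ᵗ + TV_5/(1+r)^5 = 58.1240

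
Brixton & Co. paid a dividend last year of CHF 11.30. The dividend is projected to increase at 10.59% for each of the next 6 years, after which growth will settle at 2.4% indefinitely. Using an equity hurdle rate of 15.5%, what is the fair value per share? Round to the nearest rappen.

Two-stage DDM. Project D₁…D_6 at 0.1059, terminal growth 0.024, discount at r = 0.155.
D_1 = 12.4967
D_2 = 13.8201
D_3 = 15.2836
D_4 = 16.9021
D_5 = 18.6921
D_6 = 20.6716
Terminal value at t=6: TV = D_7/(r−g) = 21.1677/(0.155−0.024) = 161.5855
P₀ = 12.4967/(1+0.155)^1 + 13.8201/(1+0.155)^2 + 15.2836/(1+0.155)^3 + 16.9021/(1+0.155)^4 + 18.6921/(1+0.155)^5 + 20.6716/(1+0.155)^6 + 161.5855/(1+0.155)^6 = 126.4602

CHF 126.46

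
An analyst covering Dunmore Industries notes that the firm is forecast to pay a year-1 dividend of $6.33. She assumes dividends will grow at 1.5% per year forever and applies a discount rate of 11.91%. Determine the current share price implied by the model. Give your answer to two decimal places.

$60.81

Gordon growth model: P₀ = D₁/(r − g), with D₁ = 6.33 given directly.
P₀ = 6.3300 / (0.1191 − 0.015) = 6.3300 / 0.1041 = 60.8069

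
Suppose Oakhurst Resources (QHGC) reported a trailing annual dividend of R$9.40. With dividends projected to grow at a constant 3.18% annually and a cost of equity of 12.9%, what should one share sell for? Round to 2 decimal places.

R$99.78

Gordon growth model: P₀ = D₁/(r − g). D₁ = 9.40 × (1 + 0.0318) = 9.6989.
P₀ = 9.6989 / (0.129 − 0.0318) = 9.6989 / 0.0972 = 99.7831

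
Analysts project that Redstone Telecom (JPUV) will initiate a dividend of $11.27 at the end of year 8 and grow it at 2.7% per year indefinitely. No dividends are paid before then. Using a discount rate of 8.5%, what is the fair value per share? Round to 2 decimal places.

$109.77

Deferred-dividend DDM. At t=7 the remaining stream is a growing perpetuity with first payment D_8 = 11.27.
V_7 = D_8/(r−g) = 11.27/(0.085−0.027) = 194.3103
P₀ = V_7/(1+r)^7 = 194.3103/(1+0.085)^7 = 109.7710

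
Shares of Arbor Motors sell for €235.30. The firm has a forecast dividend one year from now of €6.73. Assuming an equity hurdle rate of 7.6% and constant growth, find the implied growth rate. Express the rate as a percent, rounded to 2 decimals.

From P₀ = D₁/(r − g), the implied growth is g = r − D₁/P₀.
g = 0.076 − 6.73/235.30 = 0.076 − 0.02860 = 0.04740

4.74%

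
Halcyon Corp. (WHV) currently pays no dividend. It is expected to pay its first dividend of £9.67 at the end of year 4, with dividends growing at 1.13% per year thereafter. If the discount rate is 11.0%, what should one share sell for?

£71.64

Deferred-dividend DDM. At t=3 the remaining stream is a growing perpetuity with first payment D_4 = 9.67.
V_3 = D_4/(r−g) = 9.67/(0.11−0.0113) = 97.9737
P₀ = V_3/(1+r)^3 = 97.9737/(1+0.11)^3 = 71.6375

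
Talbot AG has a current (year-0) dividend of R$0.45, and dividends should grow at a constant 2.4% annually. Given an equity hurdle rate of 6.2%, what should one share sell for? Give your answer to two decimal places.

R$12.13

Gordon growth model: P₀ = D₁/(r − g). D₁ = 0.45 × (1 + 0.024) = 0.4608.
P₀ = 0.4608 / (0.062 − 0.024) = 0.4608 / 0.038 = 12.1263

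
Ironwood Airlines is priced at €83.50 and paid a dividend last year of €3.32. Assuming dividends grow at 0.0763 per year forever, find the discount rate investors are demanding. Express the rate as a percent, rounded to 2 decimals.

11.91%

Rearranging the constant-growth DDM: r = D₁/P₀ + g.
D₁ = 3.32 × (1 + 0.0763) = 3.5733.
r = 3.5733 / 83.50 + 0.0763 = 0.04279 + 0.0763 = 0.11909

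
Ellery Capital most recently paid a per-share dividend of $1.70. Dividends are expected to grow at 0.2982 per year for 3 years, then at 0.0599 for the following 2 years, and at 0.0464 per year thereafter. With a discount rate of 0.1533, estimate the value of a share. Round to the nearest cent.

$30.81

Three-stage DDM. Project D₁…D_5; terminal Gordon value at t=5 with g = 0.0464; discount at r = 0.1533.
D_1 = 2.2069
D_2 = 2.8650
D_3 = 3.7194
D_4 = 3.9422
D_5 = 4.1783
TV_5 = 4.3722/(0.1533−0.0464) = 40.9000
P₀ = Σ Dₜ/(1+r)ᵗ + TV_5/(1+r)^5 = 30.8136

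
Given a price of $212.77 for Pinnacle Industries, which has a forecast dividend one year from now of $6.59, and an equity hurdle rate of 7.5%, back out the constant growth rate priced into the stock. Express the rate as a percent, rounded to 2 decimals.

4.40%

From P₀ = D₁/(r − g), the implied growth is g = r − D₁/P₀.
g = 0.075 − 6.59/212.77 = 0.075 − 0.03097 = 0.04403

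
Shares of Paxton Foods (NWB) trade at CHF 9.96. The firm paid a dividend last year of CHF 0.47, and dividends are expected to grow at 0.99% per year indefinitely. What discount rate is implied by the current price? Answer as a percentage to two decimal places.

Rearranging the constant-growth DDM: r = D₁/P₀ + g.
D₁ = 0.47 × (1 + 0.0099) = 0.4747.
r = 0.4747 / 9.96 + 0.0099 = 0.04766 + 0.0099 = 0.05756

5.76%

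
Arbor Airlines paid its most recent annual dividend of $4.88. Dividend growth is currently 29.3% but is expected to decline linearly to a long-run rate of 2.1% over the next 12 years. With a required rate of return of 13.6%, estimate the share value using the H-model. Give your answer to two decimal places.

$112.58

H-model: P₀ = D₀[(1+g_L) + H(g_S−g_L)]/(r−g_L), with H = 12/2 = 6.
P₀ = 4.88 × [(1+0.021) + 6×(0.293−0.021)] / (0.136−0.021)
   = 4.88 × 2.6530 / 0.115 = 112.5795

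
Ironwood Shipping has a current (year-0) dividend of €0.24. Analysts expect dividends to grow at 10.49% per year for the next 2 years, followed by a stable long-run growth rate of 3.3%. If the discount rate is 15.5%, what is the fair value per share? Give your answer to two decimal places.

€2.31

Two-stage DDM. Project D₁…D_2 at 0.1049, terminal growth 0.033, discount at r = 0.155.
D_1 = 0.2652
D_2 = 0.2930
Terminal value at t=2: TV = D_3/(r−g) = 0.3027/(0.155−0.033) = 2.4808
P₀ = 0.2652/(1+0.155)^1 + 0.2930/(1+0.155)^2 + 2.4808/(1+0.155)^2 = 2.3089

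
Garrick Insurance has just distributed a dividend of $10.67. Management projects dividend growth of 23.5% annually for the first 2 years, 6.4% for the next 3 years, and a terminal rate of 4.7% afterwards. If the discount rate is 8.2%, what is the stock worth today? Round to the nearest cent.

$461.84

Three-stage DDM. Project D₁…D_5; terminal Gordon value at t=5 with g = 0.047; discount at r = 0.082.
D_1 = 13.1774
D_2 = 16.2742
D_3 = 17.3157
D_4 = 18.4239
D_5 = 19.6030
TV_5 = 20.5244/(0.082−0.047) = 586.4107
P₀ = Σ Dₜ/(1+r)ᵗ + TV_5/(1+r)^5 = 461.8366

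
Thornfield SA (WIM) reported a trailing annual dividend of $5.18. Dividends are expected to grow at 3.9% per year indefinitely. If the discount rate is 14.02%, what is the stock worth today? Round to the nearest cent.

Gordon growth model: P₀ = D₁/(r − g). D₁ = 5.18 × (1 + 0.039) = 5.3820.
P₀ = 5.3820 / (0.1402 − 0.039) = 5.3820 / 0.1012 = 53.1820

$53.18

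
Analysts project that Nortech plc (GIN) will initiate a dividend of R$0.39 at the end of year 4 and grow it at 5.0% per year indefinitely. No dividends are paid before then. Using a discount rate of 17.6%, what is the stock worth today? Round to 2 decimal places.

R$1.90

Deferred-dividend DDM. At t=3 the remaining stream is a growing perpetuity with first payment D_4 = 0.39.
V_3 = D_4/(r−g) = 0.39/(0.176−0.05) = 3.0952
P₀ = V_3/(1+r)^3 = 3.0952/(1+0.176)^3 = 1.9031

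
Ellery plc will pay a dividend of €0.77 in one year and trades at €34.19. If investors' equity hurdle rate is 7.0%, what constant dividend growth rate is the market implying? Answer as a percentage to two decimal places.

4.75%

From P₀ = D₁/(r − g), the implied growth is g = r − D₁/P₀.
g = 0.07 − 0.77/34.19 = 0.07 − 0.02252 = 0.04748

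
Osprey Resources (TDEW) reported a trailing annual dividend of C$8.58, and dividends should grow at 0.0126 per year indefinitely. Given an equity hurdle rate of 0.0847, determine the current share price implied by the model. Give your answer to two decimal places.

C$120.50

Gordon growth model: P₀ = D₁/(r − g). D₁ = 8.58 × (1 + 0.0126) = 8.6881.
P₀ = 8.6881 / (0.0847 − 0.0126) = 8.6881 / 0.0721 = 120.5008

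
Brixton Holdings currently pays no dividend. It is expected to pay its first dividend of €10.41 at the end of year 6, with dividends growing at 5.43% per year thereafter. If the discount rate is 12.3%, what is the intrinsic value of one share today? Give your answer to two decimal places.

Deferred-dividend DDM. At t=5 the remaining stream is a growing perpetuity with first payment D_6 = 10.41.
V_5 = D_6/(r−g) = 10.41/(0.123−0.0543) = 151.5284
P₀ = V_5/(1+r)^5 = 151.5284/(1+0.123)^5 = 84.8389

€84.84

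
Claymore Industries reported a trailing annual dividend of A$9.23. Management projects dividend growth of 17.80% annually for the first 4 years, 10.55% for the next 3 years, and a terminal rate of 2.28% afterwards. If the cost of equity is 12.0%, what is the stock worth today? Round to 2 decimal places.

A$189.27

Three-stage DDM. Project D₁…D_7; terminal Gordon value at t=7 with g = 0.0228; discount at r = 0.12.
D_1 = 10.8729
D_2 = 12.8083
D_3 = 15.0882
D_4 = 17.7739
D_5 = 19.6491
D_6 = 21.7220
D_7 = 24.0137
TV_7 = 24.5612/(0.12−0.0228) = 252.6874
P₀ = Σ Dₜ/(1+r)ᵗ + TV_7/(1+r)^7 = 189.2738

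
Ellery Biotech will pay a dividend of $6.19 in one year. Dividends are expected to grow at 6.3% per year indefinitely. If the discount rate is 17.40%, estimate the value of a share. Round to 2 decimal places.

Gordon growth model: P₀ = D₁/(r − g), with D₁ = 6.19 given directly.
P₀ = 6.1900 / (0.174 − 0.063) = 6.1900 / 0.111 = 55.7658

$55.77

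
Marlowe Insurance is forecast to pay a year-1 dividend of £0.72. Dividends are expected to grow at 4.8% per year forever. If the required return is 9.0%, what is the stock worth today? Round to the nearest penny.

£17.14

Gordon growth model: P₀ = D₁/(r − g), with D₁ = 0.72 given directly.
P₀ = 0.7200 / (0.09 − 0.048) = 0.7200 / 0.042 = 17.1429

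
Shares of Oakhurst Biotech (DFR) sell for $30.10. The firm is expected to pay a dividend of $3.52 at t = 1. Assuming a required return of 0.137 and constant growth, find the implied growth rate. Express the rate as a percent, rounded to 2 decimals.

From P₀ = D₁/(r − g), the implied growth is g = r − D₁/P₀.
g = 0.137 − 3.52/30.10 = 0.137 − 0.11694 = 0.02006

2.01%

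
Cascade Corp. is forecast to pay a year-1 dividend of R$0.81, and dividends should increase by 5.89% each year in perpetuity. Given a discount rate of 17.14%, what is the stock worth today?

Gordon growth model: P₀ = D₁/(r − g), with D₁ = 0.81 given directly.
P₀ = 0.8100 / (0.1714 − 0.0589) = 0.8100 / 0.1125 = 7.2000

R$7.20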